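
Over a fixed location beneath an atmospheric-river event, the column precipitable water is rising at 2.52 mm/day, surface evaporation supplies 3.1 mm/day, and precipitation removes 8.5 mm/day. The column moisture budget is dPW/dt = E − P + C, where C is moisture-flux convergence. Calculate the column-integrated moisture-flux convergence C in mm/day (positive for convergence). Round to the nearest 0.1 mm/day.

C ≈ 7.9 mm/day

dPW/dt = +2.52 mm/day.
C = dPW/dt − E + P = (+2.52) − 3.1 + 8.5 = 7.9 mm/day.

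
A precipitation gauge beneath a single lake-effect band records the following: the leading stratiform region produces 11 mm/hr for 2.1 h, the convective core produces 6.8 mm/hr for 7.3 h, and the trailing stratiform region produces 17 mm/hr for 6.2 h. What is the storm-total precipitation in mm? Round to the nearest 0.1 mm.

Total = Σ Rᵢ Δtᵢ = 11 × 2.1 + 6.8 × 7.3 + 17 × 6.2
      = 23.1 + 49.64 + 105.4 = 178.1 mm.

total ≈ 178.1 mm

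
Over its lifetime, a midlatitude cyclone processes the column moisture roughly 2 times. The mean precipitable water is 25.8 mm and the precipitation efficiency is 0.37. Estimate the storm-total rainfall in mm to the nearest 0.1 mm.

Each cycle deposits ε × PW = 0.37 × 25.8 = 9.546 mm.
Over 2 cycles: 2 × 9.546 = 19.1 mm.

rainfall ≈ 19.1 mm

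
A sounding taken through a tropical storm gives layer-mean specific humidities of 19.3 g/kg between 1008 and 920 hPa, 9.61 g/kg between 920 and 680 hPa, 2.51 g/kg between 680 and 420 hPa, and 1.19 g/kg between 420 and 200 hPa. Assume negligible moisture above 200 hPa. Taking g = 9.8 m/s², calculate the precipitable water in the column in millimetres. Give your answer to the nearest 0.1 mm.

PW ≈ 50.2 mm

Precipitable water is the column-integrated vapour mass per unit area: PW = (1/g) Σ q̄ Δp, with q in kg/kg and Δp in Pa (1 kg/m² of water = 1 mm).
Layer 1008–920 hPa: Δp = 88 hPa = 8800 Pa, q̄ = 0.0193 kg/kg → 0.0193 × 8800 / 9.8 = 17.33 mm
Layer 920–680 hPa: Δp = 240 hPa = 24000 Pa, q̄ = 0.00961 kg/kg → 0.00961 × 24000 / 9.8 = 23.53 mm
Layer 680–420 hPa: Δp = 260 hPa = 26000 Pa, q̄ = 0.00251 kg/kg → 0.00251 × 26000 / 9.8 = 6.66 mm
Layer 420–200 hPa: Δp = 220 hPa = 22000 Pa, q̄ = 0.00119 kg/kg → 0.00119 × 22000 / 9.8 = 2.67 mm
PW = 17.33 + 23.53 + 6.66 + 2.67 = 50.19 ≈ 50.2 mm.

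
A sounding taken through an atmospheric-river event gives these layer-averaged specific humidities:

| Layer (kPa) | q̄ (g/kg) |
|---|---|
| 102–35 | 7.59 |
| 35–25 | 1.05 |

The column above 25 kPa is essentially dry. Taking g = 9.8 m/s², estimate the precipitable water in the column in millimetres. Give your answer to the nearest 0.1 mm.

PW ≈ 53.0 mm

Precipitable water is the column-integrated vapour mass per unit area: PW = (1/g) Σ q̄ Δp, with q in kg/kg and Δp in Pa (1 kg/m² of water = 1 mm).
Layer 102–35 kPa: Δp = 670 hPa = 67000 Pa, q̄ = 0.00759 kg/kg → 0.00759 × 67000 / 9.8 = 51.89 mm
Layer 35–25 kPa: Δp = 100 hPa = 10000 Pa, q̄ = 0.00105 kg/kg → 0.00105 × 10000 / 9.8 = 1.07 mm
PW = 51.89 + 1.07 = 52.96 ≈ 53.0 mm.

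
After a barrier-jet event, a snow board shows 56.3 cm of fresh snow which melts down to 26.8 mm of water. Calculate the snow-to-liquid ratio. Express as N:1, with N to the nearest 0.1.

Ratio = snow depth / SWE = 563 mm / 26.8 mm = 21.0, i.e. 21.0:1.

ratio ≈ 21.0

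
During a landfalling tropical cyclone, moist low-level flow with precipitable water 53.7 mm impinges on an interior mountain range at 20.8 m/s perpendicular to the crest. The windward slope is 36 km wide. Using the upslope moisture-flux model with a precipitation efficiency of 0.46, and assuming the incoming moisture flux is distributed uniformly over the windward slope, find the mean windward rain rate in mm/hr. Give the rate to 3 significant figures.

Incoming column moisture flux per unit ridge length: F = V × PW = 20.8 × 53.7 = 1116.96 mm·m/s.
Spread over the 36 km slope with efficiency ε = 0.46: R = ε·F/W = 0.46 × 1116.96 / 36000 m = 1.427e-02 mm/s.
R = 1.427e-02 × 3600 = 51.4 mm/hr.

R ≈ 51.4 mm/hr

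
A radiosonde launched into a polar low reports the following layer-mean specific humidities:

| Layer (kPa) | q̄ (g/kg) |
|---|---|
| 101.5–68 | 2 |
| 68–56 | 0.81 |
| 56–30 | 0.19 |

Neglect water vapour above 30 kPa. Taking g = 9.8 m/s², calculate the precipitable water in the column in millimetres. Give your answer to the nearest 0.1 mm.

PW ≈ 8.3 mm

Precipitable water is the column-integrated vapour mass per unit area: PW = (1/g) Σ q̄ Δp, with q in kg/kg and Δp in Pa (1 kg/m² of water = 1 mm).
Layer 101.5–68 kPa: Δp = 335 hPa = 33500 Pa, q̄ = 0.002 kg/kg → 0.002 × 33500 / 9.8 = 6.84 mm
Layer 68–56 kPa: Δp = 120 hPa = 12000 Pa, q̄ = 0.00081 kg/kg → 0.00081 × 12000 / 9.8 = 0.99 mm
Layer 56–30 kPa: Δp = 260 hPa = 26000 Pa, q̄ = 0.00019 kg/kg → 0.00019 × 26000 / 9.8 = 0.50 mm
PW = 6.84 + 0.99 + 0.50 = 8.33 ≈ 8.3 mm.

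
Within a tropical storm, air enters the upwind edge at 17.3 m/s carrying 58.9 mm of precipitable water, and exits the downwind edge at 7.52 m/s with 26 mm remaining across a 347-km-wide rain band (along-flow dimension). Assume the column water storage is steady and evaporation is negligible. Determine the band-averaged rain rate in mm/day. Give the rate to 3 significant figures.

R ≈ 205 mm/day

Column moisture flux per unit crosswind length is F = V × PW.
Inflow: F_in = 17.3 × 58.9 = 1018.97 mm·m/s
Outflow: F_out = 7.52 × 26 = 195.52 mm·m/s
Steady-state rate R = (F_in − F_out)/L = (1018.97 − 195.52) / 347000 m = 2.373e-03 mm/s.
R = 2.373e-03 × 3600 × 24 = 205 mm/day.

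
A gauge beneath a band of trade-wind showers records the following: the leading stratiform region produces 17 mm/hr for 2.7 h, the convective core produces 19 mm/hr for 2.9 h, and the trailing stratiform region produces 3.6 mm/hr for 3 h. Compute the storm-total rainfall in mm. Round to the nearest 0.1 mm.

Total = Σ Rᵢ Δtᵢ = 17 × 2.7 + 19 × 2.9 + 3.6 × 3
      = 45.9 + 55.1 + 10.8 = 111.8 mm.

total ≈ 111.8 mm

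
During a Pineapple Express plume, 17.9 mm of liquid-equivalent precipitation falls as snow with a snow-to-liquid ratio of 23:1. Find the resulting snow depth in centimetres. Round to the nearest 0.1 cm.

snow depth ≈ 41.2 cm

Snow depth = liquid × ratio = 17.9 mm × 23 = 411.7 mm = 41.2 cm.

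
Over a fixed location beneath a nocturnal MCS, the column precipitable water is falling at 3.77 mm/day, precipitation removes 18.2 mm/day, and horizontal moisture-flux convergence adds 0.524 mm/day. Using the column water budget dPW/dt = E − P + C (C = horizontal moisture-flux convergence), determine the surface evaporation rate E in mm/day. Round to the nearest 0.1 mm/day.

E ≈ 13.9 mm/day

dPW/dt = -3.77 mm/day.
E = dPW/dt + P − C = (-3.77) + 18.2 − (0.524) = 13.9 mm/day.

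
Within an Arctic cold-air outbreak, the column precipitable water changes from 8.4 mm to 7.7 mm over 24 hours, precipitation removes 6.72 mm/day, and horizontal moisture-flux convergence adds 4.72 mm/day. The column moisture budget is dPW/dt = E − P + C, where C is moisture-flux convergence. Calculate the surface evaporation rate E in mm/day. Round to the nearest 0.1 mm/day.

E ≈ 1.3 mm/day

dPW/dt = (7.7 − 8.4) mm / (24/24 day) = -0.700 mm/day.
E = dPW/dt + P − C = (-0.700) + 6.72 − (4.72) = 1.3 mm/day.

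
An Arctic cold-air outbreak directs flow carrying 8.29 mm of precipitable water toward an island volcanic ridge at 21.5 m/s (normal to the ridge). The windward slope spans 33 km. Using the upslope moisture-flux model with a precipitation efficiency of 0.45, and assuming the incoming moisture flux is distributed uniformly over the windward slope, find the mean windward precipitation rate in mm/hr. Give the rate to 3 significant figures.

R ≈ 8.75 mm/hr

Incoming column moisture flux per unit ridge length: F = V × PW = 21.5 × 8.29 = 178.235 mm·m/s.
Spread over the 33 km slope with efficiency ε = 0.45: R = ε·F/W = 0.45 × 178.235 / 33000 m = 2.430e-03 mm/s.
R = 2.430e-03 × 3600 = 8.75 mm/hr.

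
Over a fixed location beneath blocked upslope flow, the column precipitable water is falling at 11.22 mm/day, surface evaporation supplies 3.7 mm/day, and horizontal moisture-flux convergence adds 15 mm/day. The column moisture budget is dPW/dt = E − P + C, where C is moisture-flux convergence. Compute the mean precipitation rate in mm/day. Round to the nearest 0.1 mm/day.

dPW/dt = -11.22 mm/day.
P = E + C − dPW/dt = 3.7 + (15) − (-11.22) = 29.9 mm/day.

P ≈ 29.9 mm/day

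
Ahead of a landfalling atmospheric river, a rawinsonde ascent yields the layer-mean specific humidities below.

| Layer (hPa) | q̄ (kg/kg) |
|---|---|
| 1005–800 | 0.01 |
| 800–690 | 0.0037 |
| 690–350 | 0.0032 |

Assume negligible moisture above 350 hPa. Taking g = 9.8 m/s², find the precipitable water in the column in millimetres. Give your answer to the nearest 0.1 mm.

PW ≈ 36.2 mm

Precipitable water is the column-integrated vapour mass per unit area: PW = (1/g) Σ q̄ Δp, with q in kg/kg and Δp in Pa (1 kg/m² of water = 1 mm).
Layer 1005–800 hPa: Δp = 205 hPa = 20500 Pa, q̄ = 0.01 kg/kg → 0.01 × 20500 / 9.8 = 20.92 mm
Layer 800–690 hPa: Δp = 110 hPa = 11000 Pa, q̄ = 0.0037 kg/kg → 0.0037 × 11000 / 9.8 = 4.15 mm
Layer 690–350 hPa: Δp = 340 hPa = 34000 Pa, q̄ = 0.0032 kg/kg → 0.0032 × 34000 / 9.8 = 11.10 mm
PW = 20.92 + 4.15 + 11.10 = 36.17 ≈ 36.2 mm.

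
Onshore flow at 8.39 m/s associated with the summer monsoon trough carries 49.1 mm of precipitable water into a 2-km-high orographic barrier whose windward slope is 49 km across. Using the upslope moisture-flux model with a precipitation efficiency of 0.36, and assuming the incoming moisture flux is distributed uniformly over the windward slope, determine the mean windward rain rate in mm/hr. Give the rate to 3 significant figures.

Incoming column moisture flux per unit ridge length: F = V × PW = 8.39 × 49.1 = 411.949 mm·m/s.
Spread over the 49 km slope with efficiency ε = 0.36: R = ε·F/W = 0.36 × 411.949 / 49000 m = 3.027e-03 mm/s.
R = 3.027e-03 × 3600 = 10.9 mm/hr.

R ≈ 10.9 mm/hr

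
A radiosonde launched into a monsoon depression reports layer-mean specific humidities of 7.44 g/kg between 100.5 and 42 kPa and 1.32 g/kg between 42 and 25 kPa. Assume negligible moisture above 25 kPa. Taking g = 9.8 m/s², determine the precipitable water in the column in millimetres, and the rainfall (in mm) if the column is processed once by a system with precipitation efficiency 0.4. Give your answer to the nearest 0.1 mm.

PW ≈ 46.7 mm; rainfall ≈ 18.7 mm

Precipitable water is the column-integrated vapour mass per unit area: PW = (1/g) Σ q̄ Δp, with q in kg/kg and Δp in Pa (1 kg/m² of water = 1 mm).
Layer 100.5–42 kPa: Δp = 585 hPa = 58500 Pa, q̄ = 0.00744 kg/kg → 0.00744 × 58500 / 9.8 = 44.41 mm
Layer 42–25 kPa: Δp = 170 hPa = 17000 Pa, q̄ = 0.00132 kg/kg → 0.00132 × 17000 / 9.8 = 2.29 mm
PW = 44.41 + 2.29 = 46.70 ≈ 46.7 mm.
Rainfall = ε × PW = 0.4 × 46.7 = 18.7 mm.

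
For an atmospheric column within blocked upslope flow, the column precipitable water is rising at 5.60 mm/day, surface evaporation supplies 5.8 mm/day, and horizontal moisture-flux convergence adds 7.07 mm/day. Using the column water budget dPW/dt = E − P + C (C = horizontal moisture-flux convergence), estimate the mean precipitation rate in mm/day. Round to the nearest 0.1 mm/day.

dPW/dt = +5.60 mm/day.
P = E + C − dPW/dt = 5.8 + (7.07) − (+5.60) = 7.3 mm/day.

P ≈ 7.3 mm/day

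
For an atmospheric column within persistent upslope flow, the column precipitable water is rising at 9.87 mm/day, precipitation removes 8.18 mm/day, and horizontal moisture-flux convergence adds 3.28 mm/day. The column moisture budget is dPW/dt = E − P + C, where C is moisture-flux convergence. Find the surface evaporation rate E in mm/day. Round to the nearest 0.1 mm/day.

dPW/dt = +9.87 mm/day.
E = dPW/dt + P − C = (+9.87) + 8.18 − (3.28) = 14.8 mm/day.

E ≈ 14.8 mm/day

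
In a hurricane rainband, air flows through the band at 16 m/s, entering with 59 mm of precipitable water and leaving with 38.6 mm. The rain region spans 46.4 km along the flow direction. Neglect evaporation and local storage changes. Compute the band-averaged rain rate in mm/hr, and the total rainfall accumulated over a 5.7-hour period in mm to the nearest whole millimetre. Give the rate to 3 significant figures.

Column moisture flux per unit crosswind length is F = V × PW.
Inflow: F_in = 16 × 59 = 944 mm·m/s
Outflow: F_out = 16 × 38.6 = 617.6 mm·m/s
Steady-state rate R = (F_in − F_out)/L = (944 − 617.6) / 46400 m = 7.034e-03 mm/s.
R = 7.034e-03 × 3600 = 25.3 mm/hr.
Over 5.7 h: total = 25.3 × 5.7 = 144.21 ≈ 144 mm.

R ≈ 25.3 mm/hr; total ≈ 144 mm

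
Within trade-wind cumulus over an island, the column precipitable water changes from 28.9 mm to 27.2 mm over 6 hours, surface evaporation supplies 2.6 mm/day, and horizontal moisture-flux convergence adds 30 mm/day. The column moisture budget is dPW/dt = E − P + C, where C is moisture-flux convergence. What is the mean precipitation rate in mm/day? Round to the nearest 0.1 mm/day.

P ≈ 39.4 mm/day

dPW/dt = (27.2 − 28.9) mm / (6/24 day) = -6.800 mm/day.
P = E + C − dPW/dt = 2.6 + (30) − (-6.800) = 39.4 mm/day.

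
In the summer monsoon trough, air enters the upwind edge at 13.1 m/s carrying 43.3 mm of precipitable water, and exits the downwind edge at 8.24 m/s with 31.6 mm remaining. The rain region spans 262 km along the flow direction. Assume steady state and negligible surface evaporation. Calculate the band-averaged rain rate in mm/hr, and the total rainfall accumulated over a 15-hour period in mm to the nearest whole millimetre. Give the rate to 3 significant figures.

R ≈ 4.22 mm/hr; total ≈ 63 mm

Column moisture flux per unit crosswind length is F = V × PW.
Inflow: F_in = 13.1 × 43.3 = 567.23 mm·m/s
Outflow: F_out = 8.24 × 31.6 = 260.384 mm·m/s
Steady-state rate R = (F_in − F_out)/L = (567.23 − 260.384) / 262000 m = 1.171e-03 mm/s.
R = 1.171e-03 × 3600 = 4.22 mm/hr.
Over 15 h: total = 4.22 × 15 = 63.3 ≈ 63 mm.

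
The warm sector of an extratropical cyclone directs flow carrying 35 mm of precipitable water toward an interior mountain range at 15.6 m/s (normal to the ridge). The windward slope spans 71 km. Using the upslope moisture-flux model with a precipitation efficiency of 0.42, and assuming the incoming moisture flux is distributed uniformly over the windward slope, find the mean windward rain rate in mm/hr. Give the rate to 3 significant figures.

R ≈ 11.6 mm/hr

Incoming column moisture flux per unit ridge length: F = V × PW = 15.6 × 35 = 546 mm·m/s.
Spread over the 71 km slope with efficiency ε = 0.42: R = ε·F/W = 0.42 × 546 / 71000 m = 3.230e-03 mm/s.
R = 3.230e-03 × 3600 = 11.6 mm/hr.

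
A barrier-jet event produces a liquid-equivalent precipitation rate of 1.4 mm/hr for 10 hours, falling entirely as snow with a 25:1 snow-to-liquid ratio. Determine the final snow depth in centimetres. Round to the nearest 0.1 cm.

snow depth ≈ 35.0 cm

Liquid-equivalent depth = 1.4 × 10 = 14 mm.
Snow depth = 14 mm × 25 = 350 mm = 35.0 cm.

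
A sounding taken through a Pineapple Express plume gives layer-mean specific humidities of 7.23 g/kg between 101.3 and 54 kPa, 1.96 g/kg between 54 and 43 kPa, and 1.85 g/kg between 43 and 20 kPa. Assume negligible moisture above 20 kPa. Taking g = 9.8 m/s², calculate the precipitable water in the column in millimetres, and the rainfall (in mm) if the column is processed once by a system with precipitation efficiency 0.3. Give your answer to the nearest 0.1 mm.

Precipitable water is the column-integrated vapour mass per unit area: PW = (1/g) Σ q̄ Δp, with q in kg/kg and Δp in Pa (1 kg/m² of water = 1 mm).
Layer 101.3–54 kPa: Δp = 473 hPa = 47300 Pa, q̄ = 0.00723 kg/kg → 0.00723 × 47300 / 9.8 = 34.90 mm
Layer 54–43 kPa: Δp = 110 hPa = 11000 Pa, q̄ = 0.00196 kg/kg → 0.00196 × 11000 / 9.8 = 2.20 mm
Layer 43–20 kPa: Δp = 230 hPa = 23000 Pa, q̄ = 0.00185 kg/kg → 0.00185 × 23000 / 9.8 = 4.34 mm
PW = 34.90 + 2.20 + 4.34 = 41.44 ≈ 41.4 mm.
Rainfall = ε × PW = 0.3 × 41.4 = 12.4 mm.

PW ≈ 41.4 mm; rainfall ≈ 12.4 mm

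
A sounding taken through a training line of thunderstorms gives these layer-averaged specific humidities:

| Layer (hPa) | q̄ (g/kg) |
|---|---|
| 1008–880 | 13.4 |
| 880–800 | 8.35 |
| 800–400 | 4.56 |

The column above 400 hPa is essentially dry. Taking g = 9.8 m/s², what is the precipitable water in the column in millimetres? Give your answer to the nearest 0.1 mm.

Precipitable water is the column-integrated vapour mass per unit area: PW = (1/g) Σ q̄ Δp, with q in kg/kg and Δp in Pa (1 kg/m² of water = 1 mm).
Layer 1008–880 hPa: Δp = 128 hPa = 12800 Pa, q̄ = 0.0134 kg/kg → 0.0134 × 12800 / 9.8 = 17.50 mm
Layer 880–800 hPa: Δp = 80 hPa = 8000 Pa, q̄ = 0.00835 kg/kg → 0.00835 × 8000 / 9.8 = 6.82 mm
Layer 800–400 hPa: Δp = 400 hPa = 40000 Pa, q̄ = 0.00456 kg/kg → 0.00456 × 40000 / 9.8 = 18.61 mm
PW = 17.50 + 6.82 + 18.61 = 42.93 ≈ 42.9 mm.

PW ≈ 42.9 mm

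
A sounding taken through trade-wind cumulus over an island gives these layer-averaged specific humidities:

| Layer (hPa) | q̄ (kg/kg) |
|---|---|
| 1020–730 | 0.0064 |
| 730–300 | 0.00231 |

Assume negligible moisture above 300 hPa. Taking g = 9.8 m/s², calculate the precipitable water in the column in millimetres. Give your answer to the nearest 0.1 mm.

PW ≈ 29.1 mm

Precipitable water is the column-integrated vapour mass per unit area: PW = (1/g) Σ q̄ Δp, with q in kg/kg and Δp in Pa (1 kg/m² of water = 1 mm).
Layer 1020–730 hPa: Δp = 290 hPa = 29000 Pa, q̄ = 0.0064 kg/kg → 0.0064 × 29000 / 9.8 = 18.94 mm
Layer 730–300 hPa: Δp = 430 hPa = 43000 Pa, q̄ = 0.00231 kg/kg → 0.00231 × 43000 / 9.8 = 10.14 mm
PW = 18.94 + 10.14 = 29.08 ≈ 29.1 mm.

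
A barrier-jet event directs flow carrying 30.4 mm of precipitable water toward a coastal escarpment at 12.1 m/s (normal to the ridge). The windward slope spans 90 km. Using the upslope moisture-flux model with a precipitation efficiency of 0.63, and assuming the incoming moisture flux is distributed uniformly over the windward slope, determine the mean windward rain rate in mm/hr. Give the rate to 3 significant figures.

R ≈ 9.27 mm/hr

Incoming column moisture flux per unit ridge length: F = V × PW = 12.1 × 30.4 = 367.84 mm·m/s.
Spread over the 90 km slope with efficiency ε = 0.63: R = ε·F/W = 0.63 × 367.84 / 90000 m = 2.575e-03 mm/s.
R = 2.575e-03 × 3600 = 9.27 mm/hr.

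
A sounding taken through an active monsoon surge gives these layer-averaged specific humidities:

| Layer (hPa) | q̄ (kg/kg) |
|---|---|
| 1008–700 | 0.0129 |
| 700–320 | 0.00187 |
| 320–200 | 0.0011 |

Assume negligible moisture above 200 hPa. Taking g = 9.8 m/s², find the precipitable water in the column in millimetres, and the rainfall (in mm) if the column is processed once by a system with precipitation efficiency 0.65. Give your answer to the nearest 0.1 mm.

Precipitable water is the column-integrated vapour mass per unit area: PW = (1/g) Σ q̄ Δp, with q in kg/kg and Δp in Pa (1 kg/m² of water = 1 mm).
Layer 1008–700 hPa: Δp = 308 hPa = 30800 Pa, q̄ = 0.0129 kg/kg → 0.0129 × 30800 / 9.8 = 40.54 mm
Layer 700–320 hPa: Δp = 380 hPa = 38000 Pa, q̄ = 0.00187 kg/kg → 0.00187 × 38000 / 9.8 = 7.25 mm
Layer 320–200 hPa: Δp = 120 hPa = 12000 Pa, q̄ = 0.0011 kg/kg → 0.0011 × 12000 / 9.8 = 1.35 mm
PW = 40.54 + 7.25 + 1.35 = 49.14 ≈ 49.1 mm.
Rainfall = ε × PW = 0.65 × 49.1 = 31.9 mm.

PW ≈ 49.1 mm; rainfall ≈ 31.9 mm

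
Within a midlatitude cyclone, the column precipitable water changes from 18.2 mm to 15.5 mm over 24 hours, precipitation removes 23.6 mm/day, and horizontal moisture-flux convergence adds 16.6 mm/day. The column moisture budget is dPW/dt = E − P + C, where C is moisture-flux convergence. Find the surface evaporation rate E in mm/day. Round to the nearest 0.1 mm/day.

dPW/dt = (15.5 − 18.2) mm / (24/24 day) = -2.700 mm/day.
E = dPW/dt + P − C = (-2.700) + 23.6 − (16.6) = 4.3 mm/day.

E ≈ 4.3 mm/day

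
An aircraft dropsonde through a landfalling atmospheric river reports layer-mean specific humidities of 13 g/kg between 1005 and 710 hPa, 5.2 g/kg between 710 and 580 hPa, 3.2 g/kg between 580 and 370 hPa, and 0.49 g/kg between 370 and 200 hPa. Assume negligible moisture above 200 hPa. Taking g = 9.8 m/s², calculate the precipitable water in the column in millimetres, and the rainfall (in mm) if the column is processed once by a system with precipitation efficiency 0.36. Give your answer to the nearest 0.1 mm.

PW ≈ 53.7 mm; rainfall ≈ 19.3 mm

Precipitable water is the column-integrated vapour mass per unit area: PW = (1/g) Σ q̄ Δp, with q in kg/kg and Δp in Pa (1 kg/m² of water = 1 mm).
Layer 1005–710 hPa: Δp = 295 hPa = 29500 Pa, q̄ = 0.013 kg/kg → 0.013 × 29500 / 9.8 = 39.13 mm
Layer 710–580 hPa: Δp = 130 hPa = 13000 Pa, q̄ = 0.0052 kg/kg → 0.0052 × 13000 / 9.8 = 6.90 mm
Layer 580–370 hPa: Δp = 210 hPa = 21000 Pa, q̄ = 0.0032 kg/kg → 0.0032 × 21000 / 9.8 = 6.86 mm
Layer 370–200 hPa: Δp = 170 hPa = 17000 Pa, q̄ = 0.00049 kg/kg → 0.00049 × 17000 / 9.8 = 0.85 mm
PW = 39.13 + 6.90 + 6.86 + 0.85 = 53.74 ≈ 53.7 mm.
Rainfall = ε × PW = 0.36 × 53.7 = 19.3 mm.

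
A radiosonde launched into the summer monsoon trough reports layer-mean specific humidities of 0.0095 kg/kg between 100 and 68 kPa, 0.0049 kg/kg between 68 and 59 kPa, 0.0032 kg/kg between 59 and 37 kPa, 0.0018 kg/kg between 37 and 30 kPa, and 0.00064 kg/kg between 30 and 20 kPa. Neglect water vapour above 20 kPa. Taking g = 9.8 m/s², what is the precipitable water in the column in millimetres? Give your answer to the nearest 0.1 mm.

Precipitable water is the column-integrated vapour mass per unit area: PW = (1/g) Σ q̄ Δp, with q in kg/kg and Δp in Pa (1 kg/m² of water = 1 mm).
Layer 100–68 kPa: Δp = 320 hPa = 32000 Pa, q̄ = 0.0095 kg/kg → 0.0095 × 32000 / 9.8 = 31.02 mm
Layer 68–59 kPa: Δp = 90 hPa = 9000 Pa, q̄ = 0.0049 kg/kg → 0.0049 × 9000 / 9.8 = 4.50 mm
Layer 59–37 kPa: Δp = 220 hPa = 22000 Pa, q̄ = 0.0032 kg/kg → 0.0032 × 22000 / 9.8 = 7.18 mm
Layer 37–30 kPa: Δp = 70 hPa = 7000 Pa, q̄ = 0.0018 kg/kg → 0.0018 × 7000 / 9.8 = 1.29 mm
Layer 30–20 kPa: Δp = 100 hPa = 10000 Pa, q̄ = 0.00064 kg/kg → 0.00064 × 10000 / 9.8 = 0.65 mm
PW = 31.02 + 4.50 + 7.18 + 1.29 + 0.65 = 44.64 ≈ 44.6 mm.

PW ≈ 44.6 mm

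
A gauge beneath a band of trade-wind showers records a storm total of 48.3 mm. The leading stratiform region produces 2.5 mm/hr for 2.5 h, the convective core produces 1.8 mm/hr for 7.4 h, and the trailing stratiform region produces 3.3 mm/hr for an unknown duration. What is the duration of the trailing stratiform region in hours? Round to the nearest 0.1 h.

duration ≈ 8.7 h

Known phases: 2.5 × 2.5 + 1.8 × 7.4 = 6.25 + 13.32 = 19.57 mm.
Remaining depth = 48.3 − 19.57 = 28.73 mm.
Duration = 28.73 / 3.3 = 8.7 h.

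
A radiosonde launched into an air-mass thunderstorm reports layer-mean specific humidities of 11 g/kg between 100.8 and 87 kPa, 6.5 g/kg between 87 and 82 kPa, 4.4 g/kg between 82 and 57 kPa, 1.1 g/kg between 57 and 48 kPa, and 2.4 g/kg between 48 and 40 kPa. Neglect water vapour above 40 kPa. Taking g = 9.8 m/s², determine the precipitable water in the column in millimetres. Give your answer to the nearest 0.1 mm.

Precipitable water is the column-integrated vapour mass per unit area: PW = (1/g) Σ q̄ Δp, with q in kg/kg and Δp in Pa (1 kg/m² of water = 1 mm).
Layer 100.8–87 kPa: Δp = 138 hPa = 13800 Pa, q̄ = 0.011 kg/kg → 0.011 × 13800 / 9.8 = 15.49 mm
Layer 87–82 kPa: Δp = 50 hPa = 5000 Pa, q̄ = 0.0065 kg/kg → 0.0065 × 5000 / 9.8 = 3.32 mm
Layer 82–57 kPa: Δp = 250 hPa = 25000 Pa, q̄ = 0.0044 kg/kg → 0.0044 × 25000 / 9.8 = 11.22 mm
Layer 57–48 kPa: Δp = 90 hPa = 9000 Pa, q̄ = 0.0011 kg/kg → 0.0011 × 9000 / 9.8 = 1.01 mm
Layer 48–40 kPa: Δp = 80 hPa = 8000 Pa, q̄ = 0.0024 kg/kg → 0.0024 × 8000 / 9.8 = 1.96 mm
PW = 15.49 + 3.32 + 11.22 + 1.01 + 1.96 = 33.00 ≈ 33.0 mm.

PW ≈ 33.0 mm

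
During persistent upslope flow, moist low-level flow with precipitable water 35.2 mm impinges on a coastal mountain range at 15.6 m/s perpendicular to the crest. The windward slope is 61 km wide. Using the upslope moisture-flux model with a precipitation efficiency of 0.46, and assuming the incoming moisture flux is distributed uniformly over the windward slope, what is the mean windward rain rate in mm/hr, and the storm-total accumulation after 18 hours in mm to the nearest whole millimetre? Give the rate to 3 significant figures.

Incoming column moisture flux per unit ridge length: F = V × PW = 15.6 × 35.2 = 549.12 mm·m/s.
Spread over the 61 km slope with efficiency ε = 0.46: R = ε·F/W = 0.46 × 549.12 / 61000 m = 4.141e-03 mm/s.
R = 4.141e-03 × 3600 = 14.9 mm/hr.
Over 18 h: total = 14.9 × 18 = 268.2 ≈ 268 mm.

R ≈ 14.9 mm/hr; total ≈ 268 mm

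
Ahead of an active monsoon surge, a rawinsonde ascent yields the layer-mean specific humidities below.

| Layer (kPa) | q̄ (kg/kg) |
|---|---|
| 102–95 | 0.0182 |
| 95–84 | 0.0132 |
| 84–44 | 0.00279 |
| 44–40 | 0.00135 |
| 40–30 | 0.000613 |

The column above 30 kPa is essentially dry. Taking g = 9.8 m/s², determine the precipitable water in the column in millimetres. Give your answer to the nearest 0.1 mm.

PW ≈ 40.4 mm

Precipitable water is the column-integrated vapour mass per unit area: PW = (1/g) Σ q̄ Δp, with q in kg/kg and Δp in Pa (1 kg/m² of water = 1 mm).
Layer 102–95 kPa: Δp = 70 hPa = 7000 Pa, q̄ = 0.0182 kg/kg → 0.0182 × 7000 / 9.8 = 13.00 mm
Layer 95–84 kPa: Δp = 110 hPa = 11000 Pa, q̄ = 0.0132 kg/kg → 0.0132 × 11000 / 9.8 = 14.82 mm
Layer 84–44 kPa: Δp = 400 hPa = 40000 Pa, q̄ = 0.00279 kg/kg → 0.00279 × 40000 / 9.8 = 11.39 mm
Layer 44–40 kPa: Δp = 40 hPa = 4000 Pa, q̄ = 0.00135 kg/kg → 0.00135 × 4000 / 9.8 = 0.55 mm
Layer 40–30 kPa: Δp = 100 hPa = 10000 Pa, q̄ = 0.000613 kg/kg → 0.000613 × 10000 / 9.8 = 0.63 mm
PW = 13.00 + 14.82 + 11.39 + 0.55 + 0.63 = 40.39 ≈ 40.4 mm.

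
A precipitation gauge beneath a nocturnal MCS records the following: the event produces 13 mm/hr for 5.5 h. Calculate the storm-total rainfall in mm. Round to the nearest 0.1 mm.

total ≈ 71.5 mm

Total = Σ Rᵢ Δtᵢ = 13 × 5.5
      = 71.5 = 71.5 mm.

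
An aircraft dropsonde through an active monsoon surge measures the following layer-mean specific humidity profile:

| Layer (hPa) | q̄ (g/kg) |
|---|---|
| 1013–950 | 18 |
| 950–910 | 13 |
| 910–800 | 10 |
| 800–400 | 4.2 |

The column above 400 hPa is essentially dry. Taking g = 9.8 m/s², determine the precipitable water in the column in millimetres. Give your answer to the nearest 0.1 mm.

Precipitable water is the column-integrated vapour mass per unit area: PW = (1/g) Σ q̄ Δp, with q in kg/kg and Δp in Pa (1 kg/m² of water = 1 mm).
Layer 1013–950 hPa: Δp = 63 hPa = 6300 Pa, q̄ = 0.018 kg/kg → 0.018 × 6300 / 9.8 = 11.57 mm
Layer 950–910 hPa: Δp = 40 hPa = 4000 Pa, q̄ = 0.013 kg/kg → 0.013 × 4000 / 9.8 = 5.31 mm
Layer 910–800 hPa: Δp = 110 hPa = 11000 Pa, q̄ = 0.01 kg/kg → 0.01 × 11000 / 9.8 = 11.22 mm
Layer 800–400 hPa: Δp = 400 hPa = 40000 Pa, q̄ = 0.0042 kg/kg → 0.0042 × 40000 / 9.8 = 17.14 mm
PW = 11.57 + 5.31 + 11.22 + 17.14 = 45.24 ≈ 45.2 mm.

PW ≈ 45.2 mm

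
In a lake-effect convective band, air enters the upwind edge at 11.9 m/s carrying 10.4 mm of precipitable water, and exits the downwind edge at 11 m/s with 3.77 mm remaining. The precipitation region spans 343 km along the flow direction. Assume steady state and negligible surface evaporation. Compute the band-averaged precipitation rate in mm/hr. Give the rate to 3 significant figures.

R ≈ 0.864 mm/hr

Column moisture flux per unit crosswind length is F = V × PW.
Inflow: F_in = 11.9 × 10.4 = 123.76 mm·m/s
Outflow: F_out = 11 × 3.77 = 41.47 mm·m/s
Steady-state rate R = (F_in − F_out)/L = (123.76 − 41.47) / 343000 m = 2.399e-04 mm/s.
R = 2.399e-04 × 3600 = 0.864 mm/hr.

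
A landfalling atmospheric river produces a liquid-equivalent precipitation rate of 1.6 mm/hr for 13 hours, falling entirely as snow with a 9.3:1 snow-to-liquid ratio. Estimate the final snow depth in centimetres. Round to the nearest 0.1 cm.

snow depth ≈ 19.3 cm

Liquid-equivalent depth = 1.6 × 13 = 20.8 mm.
Snow depth = 20.8 mm × 9.3 = 193.44 mm = 19.3 cm.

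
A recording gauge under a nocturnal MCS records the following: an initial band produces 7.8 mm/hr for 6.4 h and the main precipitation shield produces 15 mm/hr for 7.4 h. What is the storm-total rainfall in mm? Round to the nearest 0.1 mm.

Total = Σ Rᵢ Δtᵢ = 7.8 × 6.4 + 15 × 7.4
      = 49.92 + 111 = 160.9 mm.

total ≈ 160.9 mm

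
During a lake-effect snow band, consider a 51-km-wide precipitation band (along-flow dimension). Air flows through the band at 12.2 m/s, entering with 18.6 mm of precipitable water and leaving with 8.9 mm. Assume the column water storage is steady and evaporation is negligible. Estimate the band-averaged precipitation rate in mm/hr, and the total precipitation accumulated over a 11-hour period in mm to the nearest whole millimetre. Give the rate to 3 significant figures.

R ≈ 8.35 mm/hr; total ≈ 92 mm

Column moisture flux per unit crosswind length is F = V × PW.
Inflow: F_in = 12.2 × 18.6 = 226.92 mm·m/s
Outflow: F_out = 12.2 × 8.9 = 108.58 mm·m/s
Steady-state rate R = (F_in − F_out)/L = (226.92 − 108.58) / 51000 m = 2.320e-03 mm/s.
R = 2.320e-03 × 3600 = 8.35 mm/hr.
Over 11 h: total = 8.35 × 11 = 91.85 ≈ 92 mm.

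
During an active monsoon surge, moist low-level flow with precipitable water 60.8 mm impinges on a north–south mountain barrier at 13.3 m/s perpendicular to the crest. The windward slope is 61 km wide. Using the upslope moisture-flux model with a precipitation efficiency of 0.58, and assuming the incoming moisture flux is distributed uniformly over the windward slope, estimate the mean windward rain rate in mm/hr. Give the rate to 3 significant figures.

Incoming column moisture flux per unit ridge length: F = V × PW = 13.3 × 60.8 = 808.64 mm·m/s.
Spread over the 61 km slope with efficiency ε = 0.58: R = ε·F/W = 0.58 × 808.64 / 61000 m = 7.689e-03 mm/s.
R = 7.689e-03 × 3600 = 27.7 mm/hr.

R ≈ 27.7 mm/hr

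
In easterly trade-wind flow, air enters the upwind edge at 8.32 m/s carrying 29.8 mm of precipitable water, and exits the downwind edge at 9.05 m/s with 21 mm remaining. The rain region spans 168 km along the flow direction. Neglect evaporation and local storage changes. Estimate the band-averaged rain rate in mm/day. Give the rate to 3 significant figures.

R ≈ 29.8 mm/day

Column moisture flux per unit crosswind length is F = V × PW.
Inflow: F_in = 8.32 × 29.8 = 247.936 mm·m/s
Outflow: F_out = 9.05 × 21 = 190.05 mm·m/s
Steady-state rate R = (F_in − F_out)/L = (247.936 − 190.05) / 168000 m = 3.446e-04 mm/s.
R = 3.446e-04 × 3600 × 24 = 29.8 mm/day.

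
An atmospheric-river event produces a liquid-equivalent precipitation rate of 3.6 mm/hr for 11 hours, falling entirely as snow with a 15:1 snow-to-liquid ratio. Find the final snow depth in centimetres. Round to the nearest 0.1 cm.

Liquid-equivalent depth = 3.6 × 11 = 39.6 mm.
Snow depth = 39.6 mm × 15 = 594 mm = 59.4 cm.

snow depth ≈ 59.4 cm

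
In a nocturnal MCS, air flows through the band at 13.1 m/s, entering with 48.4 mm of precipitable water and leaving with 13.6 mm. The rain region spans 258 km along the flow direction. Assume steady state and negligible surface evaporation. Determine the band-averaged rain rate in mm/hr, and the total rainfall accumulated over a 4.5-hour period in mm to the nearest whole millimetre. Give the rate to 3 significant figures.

Column moisture flux per unit crosswind length is F = V × PW.
Inflow: F_in = 13.1 × 48.4 = 634.04 mm·m/s
Outflow: F_out = 13.1 × 13.6 = 178.16 mm·m/s
Steady-state rate R = (F_in − F_out)/L = (634.04 − 178.16) / 258000 m = 1.767e-03 mm/s.
R = 1.767e-03 × 3600 = 6.36 mm/hr.
Over 4.5 h: total = 6.36 × 4.5 = 28.62 ≈ 29 mm.

R ≈ 6.36 mm/hr; total ≈ 29 mm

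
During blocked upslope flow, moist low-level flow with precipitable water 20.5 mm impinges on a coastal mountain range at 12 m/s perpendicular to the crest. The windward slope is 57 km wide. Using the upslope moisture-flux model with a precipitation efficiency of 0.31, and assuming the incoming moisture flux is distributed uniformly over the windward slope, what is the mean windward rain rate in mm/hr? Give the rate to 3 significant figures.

Incoming column moisture flux per unit ridge length: F = V × PW = 12 × 20.5 = 246 mm·m/s.
Spread over the 57 km slope with efficiency ε = 0.31: R = ε·F/W = 0.31 × 246 / 57000 m = 1.338e-03 mm/s.
R = 1.338e-03 × 3600 = 4.82 mm/hr.

R ≈ 4.82 mm/hr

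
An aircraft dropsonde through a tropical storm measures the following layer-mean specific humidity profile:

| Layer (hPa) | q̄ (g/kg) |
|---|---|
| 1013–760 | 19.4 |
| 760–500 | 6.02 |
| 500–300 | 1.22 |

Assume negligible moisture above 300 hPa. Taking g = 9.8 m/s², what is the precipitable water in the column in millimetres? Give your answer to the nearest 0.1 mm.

PW ≈ 68.5 mm

Precipitable water is the column-integrated vapour mass per unit area: PW = (1/g) Σ q̄ Δp, with q in kg/kg and Δp in Pa (1 kg/m² of water = 1 mm).
Layer 1013–760 hPa: Δp = 253 hPa = 25300 Pa, q̄ = 0.0194 kg/kg → 0.0194 × 25300 / 9.8 = 50.08 mm
Layer 760–500 hPa: Δp = 260 hPa = 26000 Pa, q̄ = 0.00602 kg/kg → 0.00602 × 26000 / 9.8 = 15.97 mm
Layer 500–300 hPa: Δp = 200 hPa = 20000 Pa, q̄ = 0.00122 kg/kg → 0.00122 × 20000 / 9.8 = 2.49 mm
PW = 50.08 + 15.97 + 2.49 = 68.54 ≈ 68.5 mm.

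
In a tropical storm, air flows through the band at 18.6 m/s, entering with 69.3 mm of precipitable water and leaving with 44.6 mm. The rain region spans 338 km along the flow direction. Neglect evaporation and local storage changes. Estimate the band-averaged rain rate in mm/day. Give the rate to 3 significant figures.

R ≈ 117 mm/day

Column moisture flux per unit crosswind length is F = V × PW.
Inflow: F_in = 18.6 × 69.3 = 1288.98 mm·m/s
Outflow: F_out = 18.6 × 44.6 = 829.56 mm·m/s
Steady-state rate R = (F_in − F_out)/L = (1288.98 − 829.56) / 338000 m = 1.359e-03 mm/s.
R = 1.359e-03 × 3600 × 24 = 117 mm/day.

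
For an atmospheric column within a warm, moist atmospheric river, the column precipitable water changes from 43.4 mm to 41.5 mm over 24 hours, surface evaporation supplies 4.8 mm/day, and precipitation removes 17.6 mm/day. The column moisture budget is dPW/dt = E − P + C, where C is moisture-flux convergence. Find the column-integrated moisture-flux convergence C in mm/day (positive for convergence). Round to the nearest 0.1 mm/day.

dPW/dt = (41.5 − 43.4) mm / (24/24 day) = -1.900 mm/day.
C = dPW/dt − E + P = (-1.900) − 4.8 + 17.6 = 10.9 mm/day.

C ≈ 10.9 mm/day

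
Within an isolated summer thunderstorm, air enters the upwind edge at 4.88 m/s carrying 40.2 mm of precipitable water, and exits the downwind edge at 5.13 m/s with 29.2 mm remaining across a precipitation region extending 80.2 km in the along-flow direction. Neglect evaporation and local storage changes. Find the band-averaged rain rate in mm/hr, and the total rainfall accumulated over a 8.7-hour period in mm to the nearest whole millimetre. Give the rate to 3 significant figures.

R ≈ 2.08 mm/hr; total ≈ 18 mm

Column moisture flux per unit crosswind length is F = V × PW.
Inflow: F_in = 4.88 × 40.2 = 196.176 mm·m/s
Outflow: F_out = 5.13 × 29.2 = 149.796 mm·m/s
Steady-state rate R = (F_in − F_out)/L = (196.176 − 149.796) / 80200 m = 5.783e-04 mm/s.
R = 5.783e-04 × 3600 = 2.08 mm/hr.
Over 8.7 h: total = 2.08 × 8.7 = 18.096 ≈ 18 mm.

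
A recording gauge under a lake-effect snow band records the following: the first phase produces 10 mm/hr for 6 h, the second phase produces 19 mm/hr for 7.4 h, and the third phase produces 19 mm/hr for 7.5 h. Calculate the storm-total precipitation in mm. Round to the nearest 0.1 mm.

total ≈ 343.1 mm

Total = Σ Rᵢ Δtᵢ = 10 × 6 + 19 × 7.4 + 19 × 7.5
      = 60 + 140.6 + 142.5 = 343.1 mm.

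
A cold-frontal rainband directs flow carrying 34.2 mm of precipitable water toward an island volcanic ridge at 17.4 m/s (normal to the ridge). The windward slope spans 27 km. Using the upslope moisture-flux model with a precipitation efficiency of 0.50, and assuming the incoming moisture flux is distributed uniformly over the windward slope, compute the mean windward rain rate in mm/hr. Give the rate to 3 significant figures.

R ≈ 39.7 mm/hr

Incoming column moisture flux per unit ridge length: F = V × PW = 17.4 × 34.2 = 595.08 mm·m/s.
Spread over the 27 km slope with efficiency ε = 0.50: R = ε·F/W = 0.50 × 595.08 / 27000 m = 1.102e-02 mm/s.
R = 1.102e-02 × 3600 = 39.7 mm/hr.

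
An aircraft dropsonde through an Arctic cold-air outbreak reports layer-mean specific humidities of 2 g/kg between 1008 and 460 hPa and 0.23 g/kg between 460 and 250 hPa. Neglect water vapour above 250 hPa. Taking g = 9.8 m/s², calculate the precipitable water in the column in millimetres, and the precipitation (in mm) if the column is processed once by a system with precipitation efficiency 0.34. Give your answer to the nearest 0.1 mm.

PW ≈ 11.7 mm; precipitation ≈ 4.0 mm

Precipitable water is the column-integrated vapour mass per unit area: PW = (1/g) Σ q̄ Δp, with q in kg/kg and Δp in Pa (1 kg/m² of water = 1 mm).
Layer 1008–460 hPa: Δp = 548 hPa = 54800 Pa, q̄ = 0.002 kg/kg → 0.002 × 54800 / 9.8 = 11.18 mm
Layer 460–250 hPa: Δp = 210 hPa = 21000 Pa, q̄ = 0.00023 kg/kg → 0.00023 × 21000 / 9.8 = 0.49 mm
PW = 11.18 + 0.49 = 11.67 ≈ 11.7 mm.
Precipitation = ε × PW = 0.34 × 11.7 = 4.0 mm.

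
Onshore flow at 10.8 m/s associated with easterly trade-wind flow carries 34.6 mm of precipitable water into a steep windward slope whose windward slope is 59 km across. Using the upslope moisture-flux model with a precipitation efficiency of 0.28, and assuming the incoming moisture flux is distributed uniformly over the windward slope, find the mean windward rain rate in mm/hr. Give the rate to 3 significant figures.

Incoming column moisture flux per unit ridge length: F = V × PW = 10.8 × 34.6 = 373.68 mm·m/s.
Spread over the 59 km slope with efficiency ε = 0.28: R = ε·F/W = 0.28 × 373.68 / 59000 m = 1.773e-03 mm/s.
R = 1.773e-03 × 3600 = 6.38 mm/hr.

R ≈ 6.38 mm/hr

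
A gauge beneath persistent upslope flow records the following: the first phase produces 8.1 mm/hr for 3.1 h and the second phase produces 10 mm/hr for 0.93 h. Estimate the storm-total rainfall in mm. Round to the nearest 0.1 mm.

total ≈ 34.4 mm

Total = Σ Rᵢ Δtᵢ = 8.1 × 3.1 + 10 × 0.93
      = 25.11 + 9.3 = 34.4 mm.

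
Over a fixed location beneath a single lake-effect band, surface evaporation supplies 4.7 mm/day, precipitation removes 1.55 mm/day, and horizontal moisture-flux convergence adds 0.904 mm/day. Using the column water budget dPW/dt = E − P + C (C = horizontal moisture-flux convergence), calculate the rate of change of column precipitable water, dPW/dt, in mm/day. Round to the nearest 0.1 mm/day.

dPW/dt ≈ 4.1 mm/day

dPW/dt = E − P + C = 4.7 − 1.55 + (0.904) = 4.1 mm/day.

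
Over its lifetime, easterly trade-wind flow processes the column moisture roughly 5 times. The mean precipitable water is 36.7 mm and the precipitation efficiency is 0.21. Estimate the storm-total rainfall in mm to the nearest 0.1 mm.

Each cycle deposits ε × PW = 0.21 × 36.7 = 7.707 mm.
Over 5 cycles: 5 × 7.707 = 38.5 mm.

rainfall ≈ 38.5 mm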